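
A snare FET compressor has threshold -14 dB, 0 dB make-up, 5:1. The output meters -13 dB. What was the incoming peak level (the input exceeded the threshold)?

That's 1 dB above the -14 dB threshold.
Input overshoot = R × output overshoot = 5 dB → input = -14 + 5 = -9 dB.

-9 dB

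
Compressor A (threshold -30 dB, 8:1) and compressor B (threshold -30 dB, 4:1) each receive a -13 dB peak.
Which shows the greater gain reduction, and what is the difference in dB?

A: GR = 17 − 17/8 = 14.875 dB.
B: GR = 17 − 17/4 = 12.75 dB.
A applies 2.125 dB more gain reduction.

A, by 2.125 dB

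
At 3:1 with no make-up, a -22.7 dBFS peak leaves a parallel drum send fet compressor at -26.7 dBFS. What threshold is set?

-28.7 dBFS

Gain reduction = -22.7 − (-26.7) = 4 dB; output overshoot = GR / (R − 1) = 4 / 2 = 2 dB.
Threshold = output − output overshoot = -26.7 − 2 = -28.7 dBFS.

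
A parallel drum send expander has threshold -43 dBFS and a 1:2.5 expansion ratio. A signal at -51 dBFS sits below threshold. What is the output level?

-63 dBFS

The input is 8 dB below the -43 dBFS threshold.
A 1:2.5 expander multiplies undershoot by 2.5: 8 × 2.5 = 20 dB below threshold.
Output = -43 − 20 = -63 dBFS.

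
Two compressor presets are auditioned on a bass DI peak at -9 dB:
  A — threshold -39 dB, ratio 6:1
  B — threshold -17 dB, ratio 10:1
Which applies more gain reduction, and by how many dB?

A, by 17.8 dB

A: 30 dB over, compressed to 5 dB over, so 25 dB of GR.
B: 8 dB over, compressed to 0.8 dB over, so 7.2 dB of GR.
A applies 17.8 dB more gain reduction.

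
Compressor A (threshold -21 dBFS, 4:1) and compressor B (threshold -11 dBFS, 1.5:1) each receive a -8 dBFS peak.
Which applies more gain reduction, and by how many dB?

A: GR = 13 − 13/4 = 9.75 dB.
B: GR = 3 − 3/1.5 = 1 dB.
A applies 8.75 dB more gain reduction.

A, by 8.75 dB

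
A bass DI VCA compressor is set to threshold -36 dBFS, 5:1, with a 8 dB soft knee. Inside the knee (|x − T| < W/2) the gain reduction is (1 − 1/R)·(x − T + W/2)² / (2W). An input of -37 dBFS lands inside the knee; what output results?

-37.45 dBFS

x − T + W/2 = -37 − (-36) + 4 = 3.
GR = (1 − 1/5) × 3² / 16 = 0.8 × 9 / 16 = 0.45 dB.
Output = -37 − 0.45 = -37.45 dBFS.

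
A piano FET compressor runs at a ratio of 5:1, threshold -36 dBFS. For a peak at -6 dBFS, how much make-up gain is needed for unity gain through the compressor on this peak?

Overshoot 30 dB → 30/5 = 6 dB after compression, so the compressed level is -36 + 6 = -30 dBFS.
Make-up = target − compressed = -6 − (-30) = 24 dB.

24 dB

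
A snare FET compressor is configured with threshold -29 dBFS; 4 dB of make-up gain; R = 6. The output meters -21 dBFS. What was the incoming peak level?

-5 dBFS

Remove make-up: -21 − 4 = -25 dBFS.
The compressed level sits -25 − (-29) = 4 dB over threshold.
Undo the ratio: input overshoot = 4 × 6 = 24 dB, giving input = -5 dBFS.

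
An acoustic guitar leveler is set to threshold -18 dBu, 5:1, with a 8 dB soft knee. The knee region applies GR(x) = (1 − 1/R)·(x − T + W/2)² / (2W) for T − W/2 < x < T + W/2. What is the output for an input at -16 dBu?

x − T + W/2 = -16 − (-18) + 4 = 6.
GR = (1 − 1/5) × 6² / 16 = 0.8 × 36 / 16 = 1.8 dB.
Output = -16 − 1.8 = -17.8 dBu.

-17.8 dBu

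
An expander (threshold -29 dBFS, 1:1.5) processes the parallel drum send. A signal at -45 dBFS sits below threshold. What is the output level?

Below threshold, a 1:1.5 expander applies gain = (1.5−1)×(T − x) of attenuation.
(1.5−1) × 16 = 8 dB, so output = -45 − 8 = -53 dBFS.

-53 dBFS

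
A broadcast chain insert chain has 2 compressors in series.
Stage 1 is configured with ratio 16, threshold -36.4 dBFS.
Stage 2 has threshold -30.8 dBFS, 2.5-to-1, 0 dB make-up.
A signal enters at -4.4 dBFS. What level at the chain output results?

Stage 1: -4.4 dBFS is 32 dB over -36.4 dBFS; at 16:1 that becomes 2 dB over, giving -34.4 dBFS.
Stage 2: -34.4 dBFS is at or below the -30.8 dBFS threshold — no compression; output -34.4 dBFS.

-34.4 dBFS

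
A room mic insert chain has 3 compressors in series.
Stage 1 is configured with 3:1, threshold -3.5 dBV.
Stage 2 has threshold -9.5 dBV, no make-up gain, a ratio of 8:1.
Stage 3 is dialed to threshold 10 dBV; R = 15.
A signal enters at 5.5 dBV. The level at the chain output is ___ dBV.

-8.375 dBV

Stage 1: 9 dB above -3.5 dBV, reduced 3:1 to 3 dB above → -0.5 dBV.
Stage 2: overshoot 9 dB → 9/8 = 1.125 dB → -8.375 dBV.
Stage 3: -8.375 dBV is at or below the 10 dBV threshold — no compression; output -8.375 dBV.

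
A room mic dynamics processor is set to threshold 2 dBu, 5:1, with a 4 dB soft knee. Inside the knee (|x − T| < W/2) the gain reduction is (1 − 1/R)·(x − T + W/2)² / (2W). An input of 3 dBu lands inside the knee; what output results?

x − T + W/2 = 3 − 2 + 2 = 3.
GR = (1 − 1/5) × 3² / 8 = 0.8 × 9 / 8 = 0.9 dB.
Output = 3 − 0.9 = 2.1 dBu.

2.1 dBu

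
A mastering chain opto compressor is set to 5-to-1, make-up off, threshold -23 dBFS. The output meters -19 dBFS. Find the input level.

-3 dBFS

The compressed level sits -19 − (-23) = 4 dB over threshold.
Before 5:1 compression the overshoot was 4 × 5 = 20 dB, so input = -23 + 20 = -3 dBFS.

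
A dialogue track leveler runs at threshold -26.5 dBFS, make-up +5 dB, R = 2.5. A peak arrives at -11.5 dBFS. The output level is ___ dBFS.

-11.5 dBFS sits 15 dB over threshold.
At 2.5:1 the overshoot is divided by 2.5, leaving 6 dB above threshold.
So the level is -26.5 + 6 = -20.5 dBFS; make-up adds 5 dB, giving -15.5 dBFS.

-15.5 dBFS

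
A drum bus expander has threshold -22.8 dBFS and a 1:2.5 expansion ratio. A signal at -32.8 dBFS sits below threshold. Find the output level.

The input is 10 dB below the -22.8 dBFS threshold.
A 1:2.5 expander multiplies undershoot by 2.5: 10 × 2.5 = 25 dB below threshold.
Output = -22.8 − 25 = -47.8 dBFS.

-47.8 dBFS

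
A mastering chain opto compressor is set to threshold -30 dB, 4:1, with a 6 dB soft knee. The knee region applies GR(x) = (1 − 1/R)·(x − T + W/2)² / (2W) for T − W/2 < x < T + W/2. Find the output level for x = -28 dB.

-29.5625 dB

x − T + W/2 = -28 − (-30) + 3 = 5.
GR = (1 − 1/4) × 5² / 12 = 0.75 × 25 / 12 = 1.5625 dB.
Output = -28 − 1.5625 = -29.5625 dB.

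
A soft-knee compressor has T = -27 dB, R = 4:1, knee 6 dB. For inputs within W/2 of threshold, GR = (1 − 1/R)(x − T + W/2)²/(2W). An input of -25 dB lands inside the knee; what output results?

x − T + W/2 = -25 − (-27) + 3 = 5.
GR = (1 − 1/4) × 5² / 12 = 0.75 × 25 / 12 = 1.5625 dB.
Output = -25 − 1.5625 = -26.5625 dB.

-26.5625 dB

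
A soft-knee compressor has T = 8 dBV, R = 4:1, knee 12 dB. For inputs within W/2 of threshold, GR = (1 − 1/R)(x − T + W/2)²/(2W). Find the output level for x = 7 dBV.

6.21875 dBV

x − T + W/2 = 7 − 8 + 6 = 5.
GR = (1 − 1/4) × 5² / 24 = 0.75 × 25 / 24 = 0.78125 dB.
Output = 7 − 0.78125 = 6.21875 dBV.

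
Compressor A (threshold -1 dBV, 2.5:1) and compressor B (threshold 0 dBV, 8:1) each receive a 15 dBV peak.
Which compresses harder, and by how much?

A: GR = 16 − 16/2.5 = 9.6 dB.
B: GR = 15 − 15/8 = 13.125 dB.
B applies 3.525 dB more gain reduction.

B, by 3.525 dB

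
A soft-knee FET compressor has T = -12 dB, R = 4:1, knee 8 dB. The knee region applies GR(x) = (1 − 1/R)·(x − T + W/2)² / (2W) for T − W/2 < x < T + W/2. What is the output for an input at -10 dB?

x − T + W/2 = -10 − (-12) + 4 = 6.
GR = (1 − 1/4) × 6² / 16 = 0.75 × 36 / 16 = 1.6875 dB.
Output = -10 − 1.6875 = -11.6875 dB.

-11.6875 dB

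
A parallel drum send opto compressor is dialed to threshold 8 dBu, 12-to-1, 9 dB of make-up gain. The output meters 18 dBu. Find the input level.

20 dBu

Stripping the +9 dB make-up gives 9 dBu at the gain stage.
Post-compression overshoot = 9 − 8 = 1 dB.
Before 12:1 compression the overshoot was 1 × 12 = 12 dB, so input = 8 + 12 = 20 dBu.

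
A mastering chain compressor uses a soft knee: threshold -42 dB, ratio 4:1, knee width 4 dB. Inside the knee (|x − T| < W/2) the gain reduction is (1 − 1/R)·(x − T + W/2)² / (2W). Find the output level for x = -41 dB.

x − T + W/2 = -41 − (-42) + 2 = 3.
GR = (1 − 1/4) × 3² / 8 = 0.75 × 9 / 8 = 0.84375 dB.
Output = -41 − 0.84375 = -41.84375 dB.

-41.84375 dB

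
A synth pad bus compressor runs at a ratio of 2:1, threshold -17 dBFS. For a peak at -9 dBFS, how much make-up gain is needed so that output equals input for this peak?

The peak compresses to -17 + 8/2 = -13 dBFS.
To reach -9 dBFS requires -9 − (-13) = 4 dB of make-up.

4 dB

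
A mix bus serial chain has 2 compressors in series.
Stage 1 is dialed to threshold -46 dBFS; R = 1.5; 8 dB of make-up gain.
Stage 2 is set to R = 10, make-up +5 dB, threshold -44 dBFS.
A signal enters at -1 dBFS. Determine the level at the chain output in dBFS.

-35.4 dBFS

Stage 1: overshoot 45 dB → 45/1.5 = 30 dB → -16 dBFS; +8 dB make-up → -8 dBFS.
Stage 2: -8 dBFS is 36 dB over -44 dBFS; at 10:1 that becomes 3.6 dB over, giving -40.4 dBFS; +5 dB make-up → -35.4 dBFS.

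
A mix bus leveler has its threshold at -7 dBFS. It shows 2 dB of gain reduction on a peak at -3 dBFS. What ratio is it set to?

Input overshoot = -3 − (-7) = 4 dB.
Output overshoot = 4 − 2 = 2 dB.
Ratio = input overshoot / output overshoot = 4 / 2 = 2.

2:1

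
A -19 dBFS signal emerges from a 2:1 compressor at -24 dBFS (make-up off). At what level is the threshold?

-29 dBFS

Gain reduction = -19 − (-24) = 5 dB; output overshoot = GR / (R − 1) = 5 / 1 = 5 dB.
Threshold = output − output overshoot = -24 − 5 = -29 dBFS.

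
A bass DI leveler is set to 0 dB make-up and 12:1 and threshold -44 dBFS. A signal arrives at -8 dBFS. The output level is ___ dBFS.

The input is 36 dB above the -44 dBFS threshold.
12:1 compression reduces that to 36/12 = 3 dB over.
Output = -44 + 3 = -41 dBFS.

-41 dBFS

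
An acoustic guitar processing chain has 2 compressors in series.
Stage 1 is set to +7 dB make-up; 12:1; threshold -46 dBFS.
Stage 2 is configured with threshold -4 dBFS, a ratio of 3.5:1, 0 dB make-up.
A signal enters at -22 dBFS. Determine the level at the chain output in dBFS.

Stage 1: 24 dB above -46 dBFS, reduced 12:1 to 2 dB above → -44 dBFS; +7 dB make-up → -37 dBFS.
Stage 2: below threshold (-37 ≤ -4); passes unchanged; output -37 dBFS.

-37 dBFS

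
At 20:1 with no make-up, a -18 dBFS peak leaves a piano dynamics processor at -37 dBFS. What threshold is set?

Gain reduction = -18 − (-37) = 19 dB; output overshoot = GR / (R − 1) = 19 / 19 = 1 dB.
Threshold = output − output overshoot = -37 − 1 = -38 dBFS.

-38 dBFS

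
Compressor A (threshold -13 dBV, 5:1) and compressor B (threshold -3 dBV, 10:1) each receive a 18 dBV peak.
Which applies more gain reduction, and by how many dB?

A: 31 dB over, compressed to 6.2 dB over, so 24.8 dB of GR.
B: 21 dB over, compressed to 2.1 dB over, so 18.9 dB of GR.
A reduces 5.9 dB more.

A, by 5.9 dB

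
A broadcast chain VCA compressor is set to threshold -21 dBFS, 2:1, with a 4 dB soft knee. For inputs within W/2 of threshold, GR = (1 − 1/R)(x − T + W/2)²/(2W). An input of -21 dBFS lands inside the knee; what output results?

x − T + W/2 = -21 − (-21) + 2 = 2.
GR = (1 − 1/2) × 2² / 8 = 0.5 × 4 / 8 = 0.25 dB.
Output = -21 − 0.25 = -21.25 dBFS.

-21.25 dBFS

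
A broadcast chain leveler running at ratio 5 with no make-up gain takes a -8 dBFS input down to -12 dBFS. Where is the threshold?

Gain reduction = -8 − (-12) = 4 dB; output overshoot = GR / (R − 1) = 4 / 4 = 1 dB.
Threshold = output − output overshoot = -12 − 1 = -13 dBFS.

-13 dBFS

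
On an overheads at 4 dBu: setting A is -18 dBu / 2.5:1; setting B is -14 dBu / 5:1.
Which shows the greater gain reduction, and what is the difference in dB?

A: GR = 22 − 22/2.5 = 13.2 dB.
B: GR = 18 − 18/5 = 14.4 dB.
B applies 1.2 dB more gain reduction.

B, by 1.2 dB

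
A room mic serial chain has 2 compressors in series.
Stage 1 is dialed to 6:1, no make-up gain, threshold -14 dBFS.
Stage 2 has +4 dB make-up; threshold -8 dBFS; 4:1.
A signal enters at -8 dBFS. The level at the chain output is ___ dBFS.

-9 dBFS

Stage 1: 6 dB above -14 dBFS, reduced 6:1 to 1 dB above → -13 dBFS.
Stage 2: below threshold (-13 ≤ -8); passes unchanged; make-up brings it to -9 dBFS.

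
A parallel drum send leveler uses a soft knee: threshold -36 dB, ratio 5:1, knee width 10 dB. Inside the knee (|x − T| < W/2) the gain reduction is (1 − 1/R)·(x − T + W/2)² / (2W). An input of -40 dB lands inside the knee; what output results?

-40.04 dB

x − T + W/2 = -40 − (-36) + 5 = 1.
GR = (1 − 1/5) × 1² / 20 = 0.8 × 1 / 20 = 0.04 dB.
Output = -40 − 0.04 = -40.04 dB.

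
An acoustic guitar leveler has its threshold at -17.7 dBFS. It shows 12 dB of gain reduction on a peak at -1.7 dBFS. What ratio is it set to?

4:1

Input overshoot = -1.7 − (-17.7) = 16 dB.
Output overshoot = 16 − 12 = 4 dB.
Ratio = input overshoot / output overshoot = 16 / 4 = 4.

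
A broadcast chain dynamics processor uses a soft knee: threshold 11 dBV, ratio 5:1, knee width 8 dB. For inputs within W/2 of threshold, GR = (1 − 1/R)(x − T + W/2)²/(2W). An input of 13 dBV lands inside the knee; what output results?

x − T + W/2 = 13 − 11 + 4 = 6.
GR = (1 − 1/5) × 6² / 16 = 0.8 × 36 / 16 = 1.8 dB.
Output = 13 − 1.8 = 11.2 dBV.

11.2 dBV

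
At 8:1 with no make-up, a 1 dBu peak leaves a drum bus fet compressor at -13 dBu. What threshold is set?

-15 dBu

Gain reduction = 1 − (-13) = 14 dB; output overshoot = GR / (R − 1) = 14 / 7 = 2 dB.
Threshold = output − output overshoot = -13 − 2 = -15 dBu.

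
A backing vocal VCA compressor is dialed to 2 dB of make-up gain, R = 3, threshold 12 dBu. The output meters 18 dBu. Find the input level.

Before make-up, the level was 18 − 2 = 16 dBu.
Post-compression overshoot = 16 − 12 = 4 dB.
Undo the ratio: input overshoot = 4 × 3 = 12 dB, giving input = 24 dBu.

24 dBu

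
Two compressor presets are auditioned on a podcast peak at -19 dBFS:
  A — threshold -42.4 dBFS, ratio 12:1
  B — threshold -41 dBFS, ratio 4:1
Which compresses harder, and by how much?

A, by 4.95 dB

A: GR = 23.4 − 23.4/12 = 21.45 dB.
B: GR = 22 − 22/4 = 16.5 dB.
A applies 4.95 dB more gain reduction.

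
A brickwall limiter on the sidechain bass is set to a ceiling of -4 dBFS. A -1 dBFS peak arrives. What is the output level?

-4 dBFS

The limiter clamps the peak to its -4 dBFS ceiling.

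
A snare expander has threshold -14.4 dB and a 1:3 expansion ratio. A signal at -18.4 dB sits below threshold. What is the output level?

Undershoot = (-14.4) − (-18.4) = 4 dB.
At 1:3, that expands to 12 dB under threshold.
Output = -14.4 − 12 = -26.4 dB.

-26.4 dB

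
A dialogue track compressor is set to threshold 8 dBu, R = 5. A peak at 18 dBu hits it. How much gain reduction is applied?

18 dBu exceeds the threshold by 10 dB.
After 5:1 compression the overshoot becomes 10/5 = 2 dB.
Gain reduction = 10 − 2 = 8 dB.

8 dB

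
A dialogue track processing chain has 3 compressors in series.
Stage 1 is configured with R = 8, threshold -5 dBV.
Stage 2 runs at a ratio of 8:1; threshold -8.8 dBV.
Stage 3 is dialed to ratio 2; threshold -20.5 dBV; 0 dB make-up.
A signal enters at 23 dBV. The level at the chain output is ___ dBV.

Stage 1: 23 dBV is 28 dB over -5 dBV; at 8:1 that becomes 3.5 dB over, giving -1.5 dBV.
Stage 2: -1.5 dBV is 7.3 dB over -8.8 dBV; at 8:1 that becomes 0.9125 dB over, giving -7.8875 dBV.
Stage 3: 12.6125 dB above -20.5 dBV, reduced 2:1 to 6.30625 dB above → -14.19375 dBV.

-14.19375 dBV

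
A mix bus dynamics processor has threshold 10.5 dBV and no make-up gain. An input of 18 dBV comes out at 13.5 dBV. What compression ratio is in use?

2.5:1

Input overshoot = 18 − 10.5 = 7.5 dB; output overshoot = 13.5 − 10.5 = 3 dB.
Ratio = 7.5 / 3 = 2.5.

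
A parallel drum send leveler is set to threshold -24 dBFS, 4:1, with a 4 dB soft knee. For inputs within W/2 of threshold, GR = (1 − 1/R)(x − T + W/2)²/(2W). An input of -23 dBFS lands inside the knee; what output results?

-23.84375 dBFS

x − T + W/2 = -23 − (-24) + 2 = 3.
GR = (1 − 1/4) × 3² / 8 = 0.75 × 9 / 8 = 0.84375 dB.
Output = -23 − 0.84375 = -23.84375 dBFS.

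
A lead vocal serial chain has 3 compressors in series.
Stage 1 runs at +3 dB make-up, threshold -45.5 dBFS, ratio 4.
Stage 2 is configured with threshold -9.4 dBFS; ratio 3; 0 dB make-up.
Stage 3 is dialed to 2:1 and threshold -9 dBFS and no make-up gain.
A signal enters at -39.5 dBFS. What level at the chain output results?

Stage 1: 6 dB above -45.5 dBFS, reduced 4:1 to 1.5 dB above → -44 dBFS; +3 dB make-up → -41 dBFS.
Stage 2: -41 dBFS is at or below the -9.4 dBFS threshold — no compression; output -41 dBFS.
Stage 3: below threshold (-41 ≤ -9); passes unchanged; output -41 dBFS.

-41 dBFS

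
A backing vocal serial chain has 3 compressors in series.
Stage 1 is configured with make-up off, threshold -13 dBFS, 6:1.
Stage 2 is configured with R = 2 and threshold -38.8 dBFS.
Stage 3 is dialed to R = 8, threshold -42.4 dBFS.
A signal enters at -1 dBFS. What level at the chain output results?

-40.2125 dBFS

Stage 1: -1 dBFS is 12 dB over -13 dBFS; at 6:1 that becomes 2 dB over, giving -11 dBFS.
Stage 2: -11 dBFS is 27.8 dB over -38.8 dBFS; at 2:1 that becomes 13.9 dB over, giving -24.9 dBFS.
Stage 3: 17.5 dB above -42.4 dBFS, reduced 8:1 to 2.1875 dB above → -40.2125 dBFS.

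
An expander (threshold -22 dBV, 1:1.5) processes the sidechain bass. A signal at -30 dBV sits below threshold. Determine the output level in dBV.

The input is 8 dB below the -22 dBV threshold.
A 1:1.5 expander multiplies undershoot by 1.5: 8 × 1.5 = 12 dB below threshold.
Output = -22 − 12 = -34 dBV.

-34 dBV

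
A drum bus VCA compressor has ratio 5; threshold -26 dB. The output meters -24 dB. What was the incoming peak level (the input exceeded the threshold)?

-16 dB

That's 2 dB above the -26 dB threshold.
Before 5:1 compression the overshoot was 2 × 5 = 10 dB, so input = -26 + 10 = -16 dB.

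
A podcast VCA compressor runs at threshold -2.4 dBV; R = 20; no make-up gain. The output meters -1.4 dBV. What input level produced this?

The compressed level sits -1.4 − (-2.4) = 1 dB over threshold.
Before 20:1 compression the overshoot was 1 × 20 = 20 dB, so input = -2.4 + 20 = 17.6 dBV.

17.6 dBV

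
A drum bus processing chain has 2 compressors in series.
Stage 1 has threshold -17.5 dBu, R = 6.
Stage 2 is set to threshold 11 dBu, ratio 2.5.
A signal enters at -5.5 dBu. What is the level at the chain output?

-15.5 dBu

Stage 1: 12 dB above -17.5 dBu, reduced 6:1 to 2 dB above → -15.5 dBu.
Stage 2: -15.5 dBu ≤ 11 dBu, so stage 2 doesn't engage; output -15.5 dBu.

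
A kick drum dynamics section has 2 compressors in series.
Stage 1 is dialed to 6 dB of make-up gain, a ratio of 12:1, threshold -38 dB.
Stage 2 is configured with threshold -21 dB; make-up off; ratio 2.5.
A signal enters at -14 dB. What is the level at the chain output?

Stage 1: -14 dB is 24 dB over -38 dB; at 12:1 that becomes 2 dB over, giving -36 dB; +6 dB make-up → -30 dB.
Stage 2: -30 dB ≤ -21 dB, so stage 2 doesn't engage; output -30 dB.

-30 dB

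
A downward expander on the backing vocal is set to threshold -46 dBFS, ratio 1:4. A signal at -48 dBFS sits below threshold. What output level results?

Undershoot = (-46) − (-48) = 2 dB.
At 1:4, that expands to 8 dB under threshold.
Output = -46 − 8 = -54 dBFS.

-54 dBFS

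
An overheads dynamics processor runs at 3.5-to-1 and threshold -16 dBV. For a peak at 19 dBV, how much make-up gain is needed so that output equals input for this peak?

The peak compresses to -16 + 35/3.5 = -6 dBV.
To reach 19 dBV requires 19 − (-6) = 25 dB of make-up.

25 dB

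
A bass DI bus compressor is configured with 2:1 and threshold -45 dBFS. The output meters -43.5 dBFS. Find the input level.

That's 1.5 dB above the -45 dBFS threshold.
Before 2:1 compression the overshoot was 1.5 × 2 = 3 dB, so input = -45 + 3 = -42 dBFS.

-42 dBFS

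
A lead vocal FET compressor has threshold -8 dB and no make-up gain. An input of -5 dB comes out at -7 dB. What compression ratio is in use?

Input overshoot = -5 − (-8) = 3 dB; output overshoot = -7 − (-8) = 1 dB.
Ratio = 3 / 1 = 3.

3:1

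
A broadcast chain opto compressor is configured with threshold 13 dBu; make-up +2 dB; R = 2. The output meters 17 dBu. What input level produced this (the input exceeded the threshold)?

Stripping the +2 dB make-up gives 15 dBu at the gain stage.
That's 2 dB above the 13 dBu threshold.
Before 2:1 compression the overshoot was 2 × 2 = 4 dB, so input = 13 + 4 = 17 dBu.

17 dBu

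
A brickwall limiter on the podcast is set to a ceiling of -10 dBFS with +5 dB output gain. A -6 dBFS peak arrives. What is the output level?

The limiter clamps the peak to its -10 dBFS ceiling.
Output gain then adds 5 dB: -10 + 5 = -5 dBFS.

-5 dBFS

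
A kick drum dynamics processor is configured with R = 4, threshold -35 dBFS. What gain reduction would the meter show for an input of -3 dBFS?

The signal is 32 dB above threshold.
After 4:1 compression the overshoot becomes 32/4 = 8 dB.
Gain reduction = 32 − 8 = 24 dB.

24 dB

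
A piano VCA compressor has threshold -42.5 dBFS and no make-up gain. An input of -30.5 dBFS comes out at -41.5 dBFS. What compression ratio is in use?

12:1

Input overshoot = -30.5 − (-42.5) = 12 dB; output overshoot = -41.5 − (-42.5) = 1 dB.
Ratio = 12 / 1 = 12.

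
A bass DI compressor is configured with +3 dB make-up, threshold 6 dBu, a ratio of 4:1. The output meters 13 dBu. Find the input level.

Stripping the +3 dB make-up gives 10 dBu at the gain stage.
The compressed level sits 10 − 6 = 4 dB over threshold.
Undo the ratio: input overshoot = 4 × 4 = 16 dB, giving input = 22 dBu.

22 dBu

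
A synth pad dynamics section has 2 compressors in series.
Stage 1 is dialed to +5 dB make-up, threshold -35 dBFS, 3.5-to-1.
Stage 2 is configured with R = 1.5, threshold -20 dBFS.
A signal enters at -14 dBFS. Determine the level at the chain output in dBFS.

Stage 1: overshoot 21 dB → 21/3.5 = 6 dB → -29 dBFS; +5 dB make-up → -24 dBFS.
Stage 2: -24 dBFS is at or below the -20 dBFS threshold — no compression; output -24 dBFS.

-24 dBFS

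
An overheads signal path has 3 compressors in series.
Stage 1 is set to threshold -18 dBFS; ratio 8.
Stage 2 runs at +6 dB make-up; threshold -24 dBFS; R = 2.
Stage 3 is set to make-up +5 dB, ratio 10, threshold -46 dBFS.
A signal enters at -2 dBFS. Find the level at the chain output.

-37.8 dBFS

Stage 1: -2 dBFS is 16 dB over -18 dBFS; at 8:1 that becomes 2 dB over, giving -16 dBFS.
Stage 2: 8 dB above -24 dBFS, reduced 2:1 to 4 dB above → -20 dBFS; +6 dB make-up → -14 dBFS.
Stage 3: overshoot 32 dB → 32/10 = 3.2 dB → -42.8 dBFS; +5 dB make-up → -37.8 dBFS.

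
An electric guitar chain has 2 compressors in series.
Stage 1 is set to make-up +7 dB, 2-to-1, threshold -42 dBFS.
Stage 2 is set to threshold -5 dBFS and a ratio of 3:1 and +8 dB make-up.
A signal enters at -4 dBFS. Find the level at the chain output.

Stage 1: -4 dBFS is 38 dB over -42 dBFS; at 2:1 that becomes 19 dB over, giving -23 dBFS; +7 dB make-up → -16 dBFS.
Stage 2: -16 dBFS is at or below the -5 dBFS threshold — no compression; make-up brings it to -8 dBFS.

-8 dBFS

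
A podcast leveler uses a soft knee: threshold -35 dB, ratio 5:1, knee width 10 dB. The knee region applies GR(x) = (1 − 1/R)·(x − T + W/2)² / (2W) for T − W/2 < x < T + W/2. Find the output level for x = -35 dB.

x − T + W/2 = -35 − (-35) + 5 = 5.
GR = (1 − 1/5) × 5² / 20 = 0.8 × 25 / 20 = 1 dB.
Output = -35 − 1 = -36 dB.

-36 dB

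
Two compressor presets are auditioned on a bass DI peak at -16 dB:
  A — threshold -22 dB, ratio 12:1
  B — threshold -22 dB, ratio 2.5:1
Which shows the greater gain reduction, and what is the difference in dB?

A, by 1.9 dB

A: overshoot 6 dB → output overshoot 0.5 dB → GR 5.5 dB.
B: overshoot 6 dB → output overshoot 2.4 dB → GR 3.6 dB.
A reduces 1.9 dB more.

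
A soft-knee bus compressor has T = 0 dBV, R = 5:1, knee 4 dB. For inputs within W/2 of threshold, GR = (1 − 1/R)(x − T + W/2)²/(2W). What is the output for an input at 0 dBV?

x − T + W/2 = 0 − 0 + 2 = 2.
GR = (1 − 1/5) × 2² / 8 = 0.8 × 4 / 8 = 0.4 dB.
Output = 0 − 0.4 = -0.4 dBV.

-0.4 dBV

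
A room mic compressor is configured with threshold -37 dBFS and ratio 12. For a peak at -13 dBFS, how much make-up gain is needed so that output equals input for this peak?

22 dB

Without make-up, output = threshold + overshoot/12 = -37 + 2 = -35 dBFS.
Gap to target: 22 dB.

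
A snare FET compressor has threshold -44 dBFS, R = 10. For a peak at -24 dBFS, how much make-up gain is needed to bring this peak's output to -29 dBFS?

13 dB

The peak compresses to -44 + 20/10 = -42 dBFS.
To reach -29 dBFS requires -29 − (-42) = 13 dB of make-up.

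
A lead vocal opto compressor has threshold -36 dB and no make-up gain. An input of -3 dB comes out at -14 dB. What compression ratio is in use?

Input overshoot = -3 − (-36) = 33 dB; output overshoot = -14 − (-36) = 22 dB.
Ratio = 33 / 22 = 1.5.

1.5:1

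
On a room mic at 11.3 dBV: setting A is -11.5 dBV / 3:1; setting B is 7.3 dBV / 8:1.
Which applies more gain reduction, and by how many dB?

A: overshoot 22.8 dB → output overshoot 7.6 dB → GR 15.2 dB.
B: overshoot 4 dB → output overshoot 0.5 dB → GR 3.5 dB.
A reduces 11.7 dB more.

A, by 11.7 dB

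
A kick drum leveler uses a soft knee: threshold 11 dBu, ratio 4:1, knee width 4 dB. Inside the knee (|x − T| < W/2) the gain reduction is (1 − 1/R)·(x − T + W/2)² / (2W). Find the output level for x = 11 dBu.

x − T + W/2 = 11 − 11 + 2 = 2.
GR = (1 − 1/4) × 2² / 8 = 0.75 × 4 / 8 = 0.375 dB.
Output = 11 − 0.375 = 10.625 dBu.

10.625 dBu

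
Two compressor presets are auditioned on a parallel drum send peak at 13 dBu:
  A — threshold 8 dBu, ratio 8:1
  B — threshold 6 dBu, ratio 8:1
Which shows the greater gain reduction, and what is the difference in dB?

A: overshoot 5 dB → output overshoot 0.625 dB → GR 4.375 dB.
B: overshoot 7 dB → output overshoot 0.875 dB → GR 6.125 dB.
B applies 1.75 dB more gain reduction.

B, by 1.75 dB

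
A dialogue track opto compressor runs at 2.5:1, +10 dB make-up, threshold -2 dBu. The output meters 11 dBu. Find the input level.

5.5 dBu

Before make-up, the level was 11 − 10 = 1 dBu.
Post-compression overshoot = 1 − (-2) = 3 dB.
Input overshoot = R × output overshoot = 7.5 dB → input = -2 + 7.5 = 5.5 dBu.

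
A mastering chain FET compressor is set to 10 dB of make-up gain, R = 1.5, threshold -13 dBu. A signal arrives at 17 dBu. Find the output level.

Overshoot: 17 − (-13) = 30 dB.
At 1.5:1 the overshoot is divided by 1.5, leaving 20 dB above threshold.
That puts the output at 7 dBu; make-up adds 10 dB, giving 17 dBu.

17 dBu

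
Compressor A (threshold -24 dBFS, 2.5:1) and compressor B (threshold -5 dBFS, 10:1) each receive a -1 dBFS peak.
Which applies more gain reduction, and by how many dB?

A, by 10.2 dB

A: GR = 23 − 23/2.5 = 13.8 dB.
B: GR = 4 − 4/10 = 3.6 dB.
Difference: 10.2 dB in favour of A.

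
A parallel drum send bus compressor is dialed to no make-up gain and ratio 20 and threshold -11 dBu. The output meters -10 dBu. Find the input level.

9 dBu

That's 1 dB above the -11 dBu threshold.
Input overshoot = R × output overshoot = 20 dB → input = -11 + 20 = 9 dBu.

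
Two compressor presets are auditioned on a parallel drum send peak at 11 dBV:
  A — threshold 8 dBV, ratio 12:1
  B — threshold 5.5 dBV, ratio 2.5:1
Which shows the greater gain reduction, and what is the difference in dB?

B, by 0.55 dB

A: overshoot 3 dB → output overshoot 0.25 dB → GR 2.75 dB.
B: overshoot 5.5 dB → output overshoot 2.2 dB → GR 3.3 dB.
B reduces 0.55 dB more.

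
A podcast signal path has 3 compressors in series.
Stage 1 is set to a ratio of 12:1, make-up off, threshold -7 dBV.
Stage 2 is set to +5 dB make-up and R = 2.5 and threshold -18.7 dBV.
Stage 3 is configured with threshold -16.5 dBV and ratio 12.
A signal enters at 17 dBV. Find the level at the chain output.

Stage 1: overshoot 24 dB → 24/12 = 2 dB → -5 dBV.
Stage 2: -5 dBV is 13.7 dB over -18.7 dBV; at 2.5:1 that becomes 5.48 dB over, giving -13.22 dBV; +5 dB make-up → -8.22 dBV.
Stage 3: overshoot 8.28 dB → 8.28/12 = 0.69 dB → -15.81 dBV.

-15.81 dBV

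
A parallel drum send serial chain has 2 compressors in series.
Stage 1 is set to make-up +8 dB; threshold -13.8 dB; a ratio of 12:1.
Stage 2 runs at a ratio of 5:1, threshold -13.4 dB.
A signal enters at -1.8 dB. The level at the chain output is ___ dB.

Stage 1: 12 dB above -13.8 dB, reduced 12:1 to 1 dB above → -12.8 dB; +8 dB make-up → -4.8 dB.
Stage 2: 8.6 dB above -13.4 dB, reduced 5:1 to 1.72 dB above → -11.68 dB.

-11.68 dB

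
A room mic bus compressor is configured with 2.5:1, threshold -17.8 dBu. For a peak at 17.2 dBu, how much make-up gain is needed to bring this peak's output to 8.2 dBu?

12 dB

Overshoot 35 dB → 35/2.5 = 14 dB after compression, so the compressed level is -17.8 + 14 = -3.8 dBu.
Make-up = target − compressed = 8.2 − (-3.8) = 12 dB.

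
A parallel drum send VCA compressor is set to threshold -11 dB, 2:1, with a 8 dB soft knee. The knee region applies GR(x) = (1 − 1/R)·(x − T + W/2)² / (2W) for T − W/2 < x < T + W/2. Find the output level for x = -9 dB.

x − T + W/2 = -9 − (-11) + 4 = 6.
GR = (1 − 1/2) × 6² / 16 = 0.5 × 36 / 16 = 1.125 dB.
Output = -9 − 1.125 = -10.125 dB.

-10.125 dB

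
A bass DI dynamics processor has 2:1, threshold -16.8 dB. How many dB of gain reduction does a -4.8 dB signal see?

The signal is 12 dB above threshold.
A 2:1 ratio leaves 6 dB of that excess.
GR = overshoot in − overshoot out = 12 − 6 = 6 dB.

6 dB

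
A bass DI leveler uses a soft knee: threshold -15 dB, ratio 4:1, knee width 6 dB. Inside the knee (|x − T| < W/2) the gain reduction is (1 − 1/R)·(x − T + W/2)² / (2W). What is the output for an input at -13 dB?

x − T + W/2 = -13 − (-15) + 3 = 5.
GR = (1 − 1/4) × 5² / 12 = 0.75 × 25 / 12 = 1.5625 dB.
Output = -13 − 1.5625 = -14.5625 dB.

-14.5625 dB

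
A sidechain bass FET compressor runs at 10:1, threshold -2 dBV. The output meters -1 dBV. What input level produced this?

That's 1 dB above the -2 dBV threshold.
Undo the ratio: input overshoot = 1 × 10 = 10 dB, giving input = 8 dBV.

8 dBV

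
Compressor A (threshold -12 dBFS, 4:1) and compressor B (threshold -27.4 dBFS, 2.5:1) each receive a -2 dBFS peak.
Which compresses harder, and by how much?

B, by 7.74 dB

A: 10 dB over, compressed to 2.5 dB over, so 7.5 dB of GR.
B: 25.4 dB over, compressed to 10.16 dB over, so 15.24 dB of GR.
B applies 7.74 dB more gain reduction.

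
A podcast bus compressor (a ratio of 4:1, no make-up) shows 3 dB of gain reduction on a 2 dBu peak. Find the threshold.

Gain reduction = 2 − (-1) = 3 dB; output overshoot = GR / (R − 1) = 3 / 3 = 1 dB.
Threshold = output − output overshoot = -1 − 1 = -2 dBu.

-2 dBu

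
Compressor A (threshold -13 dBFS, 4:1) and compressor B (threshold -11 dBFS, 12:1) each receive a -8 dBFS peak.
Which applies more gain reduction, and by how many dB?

A: overshoot 5 dB → output overshoot 1.25 dB → GR 3.75 dB.
B: overshoot 3 dB → output overshoot 0.25 dB → GR 2.75 dB.
A applies 1 dB more gain reduction.

A, by 1 dB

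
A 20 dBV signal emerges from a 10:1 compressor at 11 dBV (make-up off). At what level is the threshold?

Let T be the threshold. Output overshoot = (input overshoot)/R, so 11 − T = (20 − T)/10.
10·(11 − T) = 20 − T → 9·T = 110 − 20 = 90.
T = 90/9 = 10 dBV.

10 dBV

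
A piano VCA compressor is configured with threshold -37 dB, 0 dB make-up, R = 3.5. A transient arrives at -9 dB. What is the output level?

-9 dB sits 28 dB over threshold.
The 28 dB excess becomes 8 dB after 3.5:1 reduction.
So the level is -37 + 8 = -29 dB.

-29 dB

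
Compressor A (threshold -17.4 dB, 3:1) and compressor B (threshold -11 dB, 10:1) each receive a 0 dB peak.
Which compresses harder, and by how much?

A, by 1.7 dB

A: GR = 17.4 − 17.4/3 = 11.6 dB.
B: GR = 11 − 11/10 = 9.9 dB.
Difference: 1.7 dB in favour of A.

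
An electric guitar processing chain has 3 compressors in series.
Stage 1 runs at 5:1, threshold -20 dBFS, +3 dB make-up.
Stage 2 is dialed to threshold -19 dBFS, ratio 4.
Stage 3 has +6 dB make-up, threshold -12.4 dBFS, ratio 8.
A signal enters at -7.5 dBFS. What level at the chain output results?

-11.875 dBFS

Stage 1: 12.5 dB above -20 dBFS, reduced 5:1 to 2.5 dB above → -17.5 dBFS; +3 dB make-up → -14.5 dBFS.
Stage 2: -14.5 dBFS is 4.5 dB over -19 dBFS; at 4:1 that becomes 1.125 dB over, giving -17.875 dBFS.
Stage 3: -17.875 dBFS is at or below the -12.4 dBFS threshold — no compression; make-up brings it to -11.875 dBFS.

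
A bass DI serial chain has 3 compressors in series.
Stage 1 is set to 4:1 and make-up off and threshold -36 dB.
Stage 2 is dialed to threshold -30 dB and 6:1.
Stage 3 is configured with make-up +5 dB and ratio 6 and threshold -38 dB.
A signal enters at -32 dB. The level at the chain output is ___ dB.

Stage 1: -32 dB is 4 dB over -36 dB; at 4:1 that becomes 1 dB over, giving -35 dB.
Stage 2: -35 dB ≤ -30 dB, so stage 2 doesn't engage; output -35 dB.
Stage 3: -35 dB is 3 dB over -38 dB; at 6:1 that becomes 0.5 dB over, giving -37.5 dB; +5 dB make-up → -32.5 dB.

-32.5 dB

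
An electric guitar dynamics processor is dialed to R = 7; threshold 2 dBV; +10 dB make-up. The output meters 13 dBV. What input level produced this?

9 dBV

Stripping the +10 dB make-up gives 3 dBV at the gain stage.
Post-compression overshoot = 3 − 2 = 1 dB.
Input overshoot = R × output overshoot = 7 dB → input = 2 + 7 = 9 dBV.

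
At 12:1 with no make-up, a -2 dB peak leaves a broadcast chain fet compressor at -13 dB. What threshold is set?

-14 dB

Input is 12 dB above T (since output overshoot × R = input overshoot: (-13 − T)·12 = -2 − T gives T = -14 dB).
Check: -14 + (-2 − (-14))/12 = -14 + 1 = -13 dB. ✓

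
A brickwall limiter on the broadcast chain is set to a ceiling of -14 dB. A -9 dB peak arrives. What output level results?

-14 dB

At ∞:1, everything above -14 dB is held at the ceiling.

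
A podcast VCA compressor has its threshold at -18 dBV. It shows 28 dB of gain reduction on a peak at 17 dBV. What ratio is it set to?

Input overshoot = 17 − (-18) = 35 dB.
Output overshoot = 35 − 28 = 7 dB.
Ratio = input overshoot / output overshoot = 35 / 7 = 5.

5:1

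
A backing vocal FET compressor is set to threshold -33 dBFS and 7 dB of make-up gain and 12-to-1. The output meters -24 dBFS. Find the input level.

Remove make-up: -24 − 7 = -31 dBFS.
Post-compression overshoot = -31 − (-33) = 2 dB.
Input overshoot = R × output overshoot = 24 dB → input = -33 + 24 = -9 dBFS.

-9 dBFS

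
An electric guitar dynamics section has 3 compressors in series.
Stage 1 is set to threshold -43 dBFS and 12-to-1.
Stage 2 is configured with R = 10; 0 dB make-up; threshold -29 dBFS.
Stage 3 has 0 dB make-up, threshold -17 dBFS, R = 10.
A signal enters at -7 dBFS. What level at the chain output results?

-40 dBFS

Stage 1: -7 dBFS is 36 dB over -43 dBFS; at 12:1 that becomes 3 dB over, giving -40 dBFS.
Stage 2: -40 dBFS ≤ -29 dBFS, so stage 2 doesn't engage; output -40 dBFS.
Stage 3: -40 dBFS is at or below the -17 dBFS threshold — no compression; output -40 dBFS.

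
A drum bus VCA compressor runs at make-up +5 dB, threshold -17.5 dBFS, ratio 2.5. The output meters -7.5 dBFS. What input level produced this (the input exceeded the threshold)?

-5 dBFS

Before make-up, the level was -7.5 − 5 = -12.5 dBFS.
That's 5 dB above the -17.5 dBFS threshold.
Input overshoot = R × output overshoot = 12.5 dB → input = -17.5 + 12.5 = -5 dBFS.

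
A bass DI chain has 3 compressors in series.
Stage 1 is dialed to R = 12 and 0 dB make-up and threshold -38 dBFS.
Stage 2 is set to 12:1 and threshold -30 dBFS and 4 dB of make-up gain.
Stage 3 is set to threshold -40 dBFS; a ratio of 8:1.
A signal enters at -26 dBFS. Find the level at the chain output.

Stage 1: 12 dB above -38 dBFS, reduced 12:1 to 1 dB above → -37 dBFS.
Stage 2: -37 dBFS ≤ -30 dBFS, so stage 2 doesn't engage; make-up brings it to -33 dBFS.
Stage 3: overshoot 7 dB → 7/8 = 0.875 dB → -39.125 dBFS.

-39.125 dBFS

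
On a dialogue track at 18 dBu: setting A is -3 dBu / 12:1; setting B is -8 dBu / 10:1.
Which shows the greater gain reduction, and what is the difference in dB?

A: GR = 21 − 21/12 = 19.25 dB.
B: GR = 26 − 26/10 = 23.4 dB.
Difference: 4.15 dB in favour of B.

B, by 4.15 dB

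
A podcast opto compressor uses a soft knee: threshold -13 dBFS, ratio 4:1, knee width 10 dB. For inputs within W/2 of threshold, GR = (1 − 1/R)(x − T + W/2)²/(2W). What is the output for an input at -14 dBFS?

x − T + W/2 = -14 − (-13) + 5 = 4.
GR = (1 − 1/4) × 4² / 20 = 0.75 × 16 / 20 = 0.6 dB.
Output = -14 − 0.6 = -14.6 dBFS.

-14.6 dBFS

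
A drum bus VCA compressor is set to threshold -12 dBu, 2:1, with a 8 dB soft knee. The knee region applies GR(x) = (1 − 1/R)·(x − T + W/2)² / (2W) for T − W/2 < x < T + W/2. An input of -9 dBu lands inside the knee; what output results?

x − T + W/2 = -9 − (-12) + 4 = 7.
GR = (1 − 1/2) × 7² / 16 = 0.5 × 49 / 16 = 1.53125 dB.
Output = -9 − 1.53125 = -10.53125 dBu.

-10.53125 dBu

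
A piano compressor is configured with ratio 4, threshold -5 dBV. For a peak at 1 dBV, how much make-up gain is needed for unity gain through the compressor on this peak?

4.5 dB

The peak compresses to -5 + 6/4 = -3.5 dBV.
To reach 1 dBV requires 1 − (-3.5) = 4.5 dB of make-up.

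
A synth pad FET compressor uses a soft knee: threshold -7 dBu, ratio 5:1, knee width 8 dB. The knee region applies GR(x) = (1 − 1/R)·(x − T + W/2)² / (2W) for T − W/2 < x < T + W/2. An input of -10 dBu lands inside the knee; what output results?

-10.05 dBu

x − T + W/2 = -10 − (-7) + 4 = 1.
GR = (1 − 1/5) × 1² / 16 = 0.8 × 1 / 16 = 0.05 dB.
Output = -10 − 0.05 = -10.05 dBu.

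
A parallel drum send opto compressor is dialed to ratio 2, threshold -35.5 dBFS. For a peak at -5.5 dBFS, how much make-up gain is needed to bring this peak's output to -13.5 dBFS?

7 dB

Without make-up, output = threshold + overshoot/2 = -35.5 + 15 = -20.5 dBFS.
Gap to target: 7 dB.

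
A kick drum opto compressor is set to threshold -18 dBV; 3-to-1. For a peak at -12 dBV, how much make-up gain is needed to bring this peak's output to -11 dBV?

Without make-up, output = threshold + overshoot/3 = -18 + 2 = -16 dBV.
Gap to target: 5 dB.

5 dB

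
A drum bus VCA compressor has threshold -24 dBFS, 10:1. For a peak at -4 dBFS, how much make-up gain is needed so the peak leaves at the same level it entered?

18 dB

Overshoot 20 dB → 20/10 = 2 dB after compression, so the compressed level is -24 + 2 = -22 dBFS.
Make-up = target − compressed = -4 − (-22) = 18 dB.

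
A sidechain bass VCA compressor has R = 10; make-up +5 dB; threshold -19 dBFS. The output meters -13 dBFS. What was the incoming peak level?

Stripping the +5 dB make-up gives -18 dBFS at the gain stage.
Post-compression overshoot = -18 − (-19) = 1 dB.
Before 10:1 compression the overshoot was 1 × 10 = 10 dB, so input = -19 + 10 = -9 dBFS.

-9 dBFS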